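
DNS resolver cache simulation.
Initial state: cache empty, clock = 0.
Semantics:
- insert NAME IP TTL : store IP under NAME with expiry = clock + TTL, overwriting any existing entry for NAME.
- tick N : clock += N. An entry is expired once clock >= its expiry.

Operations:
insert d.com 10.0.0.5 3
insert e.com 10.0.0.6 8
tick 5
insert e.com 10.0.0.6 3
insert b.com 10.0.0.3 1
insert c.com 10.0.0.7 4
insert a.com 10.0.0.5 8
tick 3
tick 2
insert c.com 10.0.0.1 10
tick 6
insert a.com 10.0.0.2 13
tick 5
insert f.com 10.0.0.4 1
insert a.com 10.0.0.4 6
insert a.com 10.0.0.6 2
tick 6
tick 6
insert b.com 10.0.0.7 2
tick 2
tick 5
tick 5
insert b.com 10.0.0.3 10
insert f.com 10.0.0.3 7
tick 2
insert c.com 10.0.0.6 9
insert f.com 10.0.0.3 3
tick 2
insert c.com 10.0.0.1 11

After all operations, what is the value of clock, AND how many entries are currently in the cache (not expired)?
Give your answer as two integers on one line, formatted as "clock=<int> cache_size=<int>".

Op 1: insert d.com -> 10.0.0.5 (expiry=0+3=3). clock=0
Op 2: insert e.com -> 10.0.0.6 (expiry=0+8=8). clock=0
Op 3: tick 5 -> clock=5. purged={d.com}
Op 4: insert e.com -> 10.0.0.6 (expiry=5+3=8). clock=5
Op 5: insert b.com -> 10.0.0.3 (expiry=5+1=6). clock=5
Op 6: insert c.com -> 10.0.0.7 (expiry=5+4=9). clock=5
Op 7: insert a.com -> 10.0.0.5 (expiry=5+8=13). clock=5
Op 8: tick 3 -> clock=8. purged={b.com,e.com}
Op 9: tick 2 -> clock=10. purged={c.com}
Op 10: insert c.com -> 10.0.0.1 (expiry=10+10=20). clock=10
Op 11: tick 6 -> clock=16. purged={a.com}
Op 12: insert a.com -> 10.0.0.2 (expiry=16+13=29). clock=16
Op 13: tick 5 -> clock=21. purged={c.com}
Op 14: insert f.com -> 10.0.0.4 (expiry=21+1=22). clock=21
Op 15: insert a.com -> 10.0.0.4 (expiry=21+6=27). clock=21
Op 16: insert a.com -> 10.0.0.6 (expiry=21+2=23). clock=21
Op 17: tick 6 -> clock=27. purged={a.com,f.com}
Op 18: tick 6 -> clock=33.
Op 19: insert b.com -> 10.0.0.7 (expiry=33+2=35). clock=33
Op 20: tick 2 -> clock=35. purged={b.com}
Op 21: tick 5 -> clock=40.
Op 22: tick 5 -> clock=45.
Op 23: insert b.com -> 10.0.0.3 (expiry=45+10=55). clock=45
Op 24: insert f.com -> 10.0.0.3 (expiry=45+7=52). clock=45
Op 25: tick 2 -> clock=47.
Op 26: insert c.com -> 10.0.0.6 (expiry=47+9=56). clock=47
Op 27: insert f.com -> 10.0.0.3 (expiry=47+3=50). clock=47
Op 28: tick 2 -> clock=49.
Op 29: insert c.com -> 10.0.0.1 (expiry=49+11=60). clock=49
Final clock = 49
Final cache (unexpired): {b.com,c.com,f.com} -> size=3

Answer: clock=49 cache_size=3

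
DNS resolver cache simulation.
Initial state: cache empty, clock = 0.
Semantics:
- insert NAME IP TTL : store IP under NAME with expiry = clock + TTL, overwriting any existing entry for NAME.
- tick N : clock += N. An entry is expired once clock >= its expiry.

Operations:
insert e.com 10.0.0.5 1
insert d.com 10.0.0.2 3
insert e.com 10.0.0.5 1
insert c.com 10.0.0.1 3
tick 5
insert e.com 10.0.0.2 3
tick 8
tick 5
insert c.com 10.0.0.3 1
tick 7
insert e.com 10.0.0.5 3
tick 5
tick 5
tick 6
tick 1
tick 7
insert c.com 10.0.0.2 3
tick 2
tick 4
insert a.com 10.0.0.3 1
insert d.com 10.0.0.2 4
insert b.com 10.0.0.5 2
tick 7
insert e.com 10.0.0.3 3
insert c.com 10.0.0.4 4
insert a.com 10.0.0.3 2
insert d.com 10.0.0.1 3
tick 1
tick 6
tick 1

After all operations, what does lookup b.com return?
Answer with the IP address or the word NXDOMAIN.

Op 1: insert e.com -> 10.0.0.5 (expiry=0+1=1). clock=0
Op 2: insert d.com -> 10.0.0.2 (expiry=0+3=3). clock=0
Op 3: insert e.com -> 10.0.0.5 (expiry=0+1=1). clock=0
Op 4: insert c.com -> 10.0.0.1 (expiry=0+3=3). clock=0
Op 5: tick 5 -> clock=5. purged={c.com,d.com,e.com}
Op 6: insert e.com -> 10.0.0.2 (expiry=5+3=8). clock=5
Op 7: tick 8 -> clock=13. purged={e.com}
Op 8: tick 5 -> clock=18.
Op 9: insert c.com -> 10.0.0.3 (expiry=18+1=19). clock=18
Op 10: tick 7 -> clock=25. purged={c.com}
Op 11: insert e.com -> 10.0.0.5 (expiry=25+3=28). clock=25
Op 12: tick 5 -> clock=30. purged={e.com}
Op 13: tick 5 -> clock=35.
Op 14: tick 6 -> clock=41.
Op 15: tick 1 -> clock=42.
Op 16: tick 7 -> clock=49.
Op 17: insert c.com -> 10.0.0.2 (expiry=49+3=52). clock=49
Op 18: tick 2 -> clock=51.
Op 19: tick 4 -> clock=55. purged={c.com}
Op 20: insert a.com -> 10.0.0.3 (expiry=55+1=56). clock=55
Op 21: insert d.com -> 10.0.0.2 (expiry=55+4=59). clock=55
Op 22: insert b.com -> 10.0.0.5 (expiry=55+2=57). clock=55
Op 23: tick 7 -> clock=62. purged={a.com,b.com,d.com}
Op 24: insert e.com -> 10.0.0.3 (expiry=62+3=65). clock=62
Op 25: insert c.com -> 10.0.0.4 (expiry=62+4=66). clock=62
Op 26: insert a.com -> 10.0.0.3 (expiry=62+2=64). clock=62
Op 27: insert d.com -> 10.0.0.1 (expiry=62+3=65). clock=62
Op 28: tick 1 -> clock=63.
Op 29: tick 6 -> clock=69. purged={a.com,c.com,d.com,e.com}
Op 30: tick 1 -> clock=70.
lookup b.com: not in cache (expired or never inserted)

Answer: NXDOMAIN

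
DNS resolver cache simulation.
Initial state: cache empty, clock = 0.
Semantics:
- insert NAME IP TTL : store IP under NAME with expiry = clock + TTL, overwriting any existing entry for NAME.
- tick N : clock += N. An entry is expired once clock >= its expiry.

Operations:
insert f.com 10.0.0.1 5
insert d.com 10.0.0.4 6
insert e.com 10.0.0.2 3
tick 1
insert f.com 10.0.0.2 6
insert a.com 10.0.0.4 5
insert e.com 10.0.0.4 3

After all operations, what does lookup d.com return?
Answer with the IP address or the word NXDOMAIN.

Op 1: insert f.com -> 10.0.0.1 (expiry=0+5=5). clock=0
Op 2: insert d.com -> 10.0.0.4 (expiry=0+6=6). clock=0
Op 3: insert e.com -> 10.0.0.2 (expiry=0+3=3). clock=0
Op 4: tick 1 -> clock=1.
Op 5: insert f.com -> 10.0.0.2 (expiry=1+6=7). clock=1
Op 6: insert a.com -> 10.0.0.4 (expiry=1+5=6). clock=1
Op 7: insert e.com -> 10.0.0.4 (expiry=1+3=4). clock=1
lookup d.com: present, ip=10.0.0.4 expiry=6 > clock=1

Answer: 10.0.0.4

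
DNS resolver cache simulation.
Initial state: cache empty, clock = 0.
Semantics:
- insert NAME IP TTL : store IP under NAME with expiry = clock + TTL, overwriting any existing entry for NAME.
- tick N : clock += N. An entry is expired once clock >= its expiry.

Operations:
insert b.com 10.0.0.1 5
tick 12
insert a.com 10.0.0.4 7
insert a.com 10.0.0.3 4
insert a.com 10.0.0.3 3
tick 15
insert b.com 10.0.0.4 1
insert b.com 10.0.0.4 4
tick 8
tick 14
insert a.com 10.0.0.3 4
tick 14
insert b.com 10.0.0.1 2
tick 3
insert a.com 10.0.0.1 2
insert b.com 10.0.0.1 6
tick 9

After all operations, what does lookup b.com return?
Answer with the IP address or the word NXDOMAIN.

Answer: NXDOMAIN

Derivation:
Op 1: insert b.com -> 10.0.0.1 (expiry=0+5=5). clock=0
Op 2: tick 12 -> clock=12. purged={b.com}
Op 3: insert a.com -> 10.0.0.4 (expiry=12+7=19). clock=12
Op 4: insert a.com -> 10.0.0.3 (expiry=12+4=16). clock=12
Op 5: insert a.com -> 10.0.0.3 (expiry=12+3=15). clock=12
Op 6: tick 15 -> clock=27. purged={a.com}
Op 7: insert b.com -> 10.0.0.4 (expiry=27+1=28). clock=27
Op 8: insert b.com -> 10.0.0.4 (expiry=27+4=31). clock=27
Op 9: tick 8 -> clock=35. purged={b.com}
Op 10: tick 14 -> clock=49.
Op 11: insert a.com -> 10.0.0.3 (expiry=49+4=53). clock=49
Op 12: tick 14 -> clock=63. purged={a.com}
Op 13: insert b.com -> 10.0.0.1 (expiry=63+2=65). clock=63
Op 14: tick 3 -> clock=66. purged={b.com}
Op 15: insert a.com -> 10.0.0.1 (expiry=66+2=68). clock=66
Op 16: insert b.com -> 10.0.0.1 (expiry=66+6=72). clock=66
Op 17: tick 9 -> clock=75. purged={a.com,b.com}
lookup b.com: not in cache (expired or never inserted)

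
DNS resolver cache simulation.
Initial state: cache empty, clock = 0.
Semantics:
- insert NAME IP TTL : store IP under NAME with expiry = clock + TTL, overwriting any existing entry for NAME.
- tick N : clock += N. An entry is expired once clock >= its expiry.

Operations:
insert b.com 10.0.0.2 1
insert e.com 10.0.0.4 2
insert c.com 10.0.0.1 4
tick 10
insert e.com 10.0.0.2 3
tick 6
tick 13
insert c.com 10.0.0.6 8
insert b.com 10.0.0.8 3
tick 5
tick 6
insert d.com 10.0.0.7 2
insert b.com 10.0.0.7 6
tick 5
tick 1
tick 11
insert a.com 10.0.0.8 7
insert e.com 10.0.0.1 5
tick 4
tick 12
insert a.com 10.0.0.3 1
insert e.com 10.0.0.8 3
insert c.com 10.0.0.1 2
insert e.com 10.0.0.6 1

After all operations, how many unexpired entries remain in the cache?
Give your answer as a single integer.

Answer: 3

Derivation:
Op 1: insert b.com -> 10.0.0.2 (expiry=0+1=1). clock=0
Op 2: insert e.com -> 10.0.0.4 (expiry=0+2=2). clock=0
Op 3: insert c.com -> 10.0.0.1 (expiry=0+4=4). clock=0
Op 4: tick 10 -> clock=10. purged={b.com,c.com,e.com}
Op 5: insert e.com -> 10.0.0.2 (expiry=10+3=13). clock=10
Op 6: tick 6 -> clock=16. purged={e.com}
Op 7: tick 13 -> clock=29.
Op 8: insert c.com -> 10.0.0.6 (expiry=29+8=37). clock=29
Op 9: insert b.com -> 10.0.0.8 (expiry=29+3=32). clock=29
Op 10: tick 5 -> clock=34. purged={b.com}
Op 11: tick 6 -> clock=40. purged={c.com}
Op 12: insert d.com -> 10.0.0.7 (expiry=40+2=42). clock=40
Op 13: insert b.com -> 10.0.0.7 (expiry=40+6=46). clock=40
Op 14: tick 5 -> clock=45. purged={d.com}
Op 15: tick 1 -> clock=46. purged={b.com}
Op 16: tick 11 -> clock=57.
Op 17: insert a.com -> 10.0.0.8 (expiry=57+7=64). clock=57
Op 18: insert e.com -> 10.0.0.1 (expiry=57+5=62). clock=57
Op 19: tick 4 -> clock=61.
Op 20: tick 12 -> clock=73. purged={a.com,e.com}
Op 21: insert a.com -> 10.0.0.3 (expiry=73+1=74). clock=73
Op 22: insert e.com -> 10.0.0.8 (expiry=73+3=76). clock=73
Op 23: insert c.com -> 10.0.0.1 (expiry=73+2=75). clock=73
Op 24: insert e.com -> 10.0.0.6 (expiry=73+1=74). clock=73
Final cache (unexpired): {a.com,c.com,e.com} -> size=3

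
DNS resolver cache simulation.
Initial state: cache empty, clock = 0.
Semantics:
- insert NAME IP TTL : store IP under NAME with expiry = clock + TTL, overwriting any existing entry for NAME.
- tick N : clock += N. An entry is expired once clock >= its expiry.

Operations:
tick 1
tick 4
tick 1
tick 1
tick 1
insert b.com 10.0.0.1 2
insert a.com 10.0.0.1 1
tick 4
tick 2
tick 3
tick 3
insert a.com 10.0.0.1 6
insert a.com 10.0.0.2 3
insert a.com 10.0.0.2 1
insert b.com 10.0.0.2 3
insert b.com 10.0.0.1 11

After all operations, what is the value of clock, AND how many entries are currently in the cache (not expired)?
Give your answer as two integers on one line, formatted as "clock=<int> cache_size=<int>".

Op 1: tick 1 -> clock=1.
Op 2: tick 4 -> clock=5.
Op 3: tick 1 -> clock=6.
Op 4: tick 1 -> clock=7.
Op 5: tick 1 -> clock=8.
Op 6: insert b.com -> 10.0.0.1 (expiry=8+2=10). clock=8
Op 7: insert a.com -> 10.0.0.1 (expiry=8+1=9). clock=8
Op 8: tick 4 -> clock=12. purged={a.com,b.com}
Op 9: tick 2 -> clock=14.
Op 10: tick 3 -> clock=17.
Op 11: tick 3 -> clock=20.
Op 12: insert a.com -> 10.0.0.1 (expiry=20+6=26). clock=20
Op 13: insert a.com -> 10.0.0.2 (expiry=20+3=23). clock=20
Op 14: insert a.com -> 10.0.0.2 (expiry=20+1=21). clock=20
Op 15: insert b.com -> 10.0.0.2 (expiry=20+3=23). clock=20
Op 16: insert b.com -> 10.0.0.1 (expiry=20+11=31). clock=20
Final clock = 20
Final cache (unexpired): {a.com,b.com} -> size=2

Answer: clock=20 cache_size=2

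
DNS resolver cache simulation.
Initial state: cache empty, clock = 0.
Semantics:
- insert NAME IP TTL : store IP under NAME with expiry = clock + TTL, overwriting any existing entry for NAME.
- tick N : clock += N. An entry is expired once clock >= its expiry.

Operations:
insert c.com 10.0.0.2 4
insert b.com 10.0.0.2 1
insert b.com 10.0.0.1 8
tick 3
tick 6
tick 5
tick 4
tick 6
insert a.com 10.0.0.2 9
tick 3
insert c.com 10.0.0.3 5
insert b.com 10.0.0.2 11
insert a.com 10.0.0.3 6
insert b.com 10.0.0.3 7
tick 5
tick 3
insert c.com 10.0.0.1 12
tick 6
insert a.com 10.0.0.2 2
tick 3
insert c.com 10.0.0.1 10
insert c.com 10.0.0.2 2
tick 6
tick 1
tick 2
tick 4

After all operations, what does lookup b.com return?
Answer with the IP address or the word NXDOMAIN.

Answer: NXDOMAIN

Derivation:
Op 1: insert c.com -> 10.0.0.2 (expiry=0+4=4). clock=0
Op 2: insert b.com -> 10.0.0.2 (expiry=0+1=1). clock=0
Op 3: insert b.com -> 10.0.0.1 (expiry=0+8=8). clock=0
Op 4: tick 3 -> clock=3.
Op 5: tick 6 -> clock=9. purged={b.com,c.com}
Op 6: tick 5 -> clock=14.
Op 7: tick 4 -> clock=18.
Op 8: tick 6 -> clock=24.
Op 9: insert a.com -> 10.0.0.2 (expiry=24+9=33). clock=24
Op 10: tick 3 -> clock=27.
Op 11: insert c.com -> 10.0.0.3 (expiry=27+5=32). clock=27
Op 12: insert b.com -> 10.0.0.2 (expiry=27+11=38). clock=27
Op 13: insert a.com -> 10.0.0.3 (expiry=27+6=33). clock=27
Op 14: insert b.com -> 10.0.0.3 (expiry=27+7=34). clock=27
Op 15: tick 5 -> clock=32. purged={c.com}
Op 16: tick 3 -> clock=35. purged={a.com,b.com}
Op 17: insert c.com -> 10.0.0.1 (expiry=35+12=47). clock=35
Op 18: tick 6 -> clock=41.
Op 19: insert a.com -> 10.0.0.2 (expiry=41+2=43). clock=41
Op 20: tick 3 -> clock=44. purged={a.com}
Op 21: insert c.com -> 10.0.0.1 (expiry=44+10=54). clock=44
Op 22: insert c.com -> 10.0.0.2 (expiry=44+2=46). clock=44
Op 23: tick 6 -> clock=50. purged={c.com}
Op 24: tick 1 -> clock=51.
Op 25: tick 2 -> clock=53.
Op 26: tick 4 -> clock=57.
lookup b.com: not in cache (expired or never inserted)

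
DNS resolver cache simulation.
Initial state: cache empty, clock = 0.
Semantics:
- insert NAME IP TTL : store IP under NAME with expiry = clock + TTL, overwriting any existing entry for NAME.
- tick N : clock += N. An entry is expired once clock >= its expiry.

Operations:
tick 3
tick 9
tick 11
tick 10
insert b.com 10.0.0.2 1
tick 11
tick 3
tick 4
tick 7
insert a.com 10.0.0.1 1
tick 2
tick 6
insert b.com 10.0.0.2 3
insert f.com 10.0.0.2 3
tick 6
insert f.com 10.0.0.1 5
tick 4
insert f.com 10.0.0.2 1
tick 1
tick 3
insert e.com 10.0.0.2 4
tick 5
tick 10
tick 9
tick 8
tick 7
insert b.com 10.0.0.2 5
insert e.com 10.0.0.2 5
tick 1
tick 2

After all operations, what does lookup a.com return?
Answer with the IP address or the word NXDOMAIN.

Op 1: tick 3 -> clock=3.
Op 2: tick 9 -> clock=12.
Op 3: tick 11 -> clock=23.
Op 4: tick 10 -> clock=33.
Op 5: insert b.com -> 10.0.0.2 (expiry=33+1=34). clock=33
Op 6: tick 11 -> clock=44. purged={b.com}
Op 7: tick 3 -> clock=47.
Op 8: tick 4 -> clock=51.
Op 9: tick 7 -> clock=58.
Op 10: insert a.com -> 10.0.0.1 (expiry=58+1=59). clock=58
Op 11: tick 2 -> clock=60. purged={a.com}
Op 12: tick 6 -> clock=66.
Op 13: insert b.com -> 10.0.0.2 (expiry=66+3=69). clock=66
Op 14: insert f.com -> 10.0.0.2 (expiry=66+3=69). clock=66
Op 15: tick 6 -> clock=72. purged={b.com,f.com}
Op 16: insert f.com -> 10.0.0.1 (expiry=72+5=77). clock=72
Op 17: tick 4 -> clock=76.
Op 18: insert f.com -> 10.0.0.2 (expiry=76+1=77). clock=76
Op 19: tick 1 -> clock=77. purged={f.com}
Op 20: tick 3 -> clock=80.
Op 21: insert e.com -> 10.0.0.2 (expiry=80+4=84). clock=80
Op 22: tick 5 -> clock=85. purged={e.com}
Op 23: tick 10 -> clock=95.
Op 24: tick 9 -> clock=104.
Op 25: tick 8 -> clock=112.
Op 26: tick 7 -> clock=119.
Op 27: insert b.com -> 10.0.0.2 (expiry=119+5=124). clock=119
Op 28: insert e.com -> 10.0.0.2 (expiry=119+5=124). clock=119
Op 29: tick 1 -> clock=120.
Op 30: tick 2 -> clock=122.
lookup a.com: not in cache (expired or never inserted)

Answer: NXDOMAIN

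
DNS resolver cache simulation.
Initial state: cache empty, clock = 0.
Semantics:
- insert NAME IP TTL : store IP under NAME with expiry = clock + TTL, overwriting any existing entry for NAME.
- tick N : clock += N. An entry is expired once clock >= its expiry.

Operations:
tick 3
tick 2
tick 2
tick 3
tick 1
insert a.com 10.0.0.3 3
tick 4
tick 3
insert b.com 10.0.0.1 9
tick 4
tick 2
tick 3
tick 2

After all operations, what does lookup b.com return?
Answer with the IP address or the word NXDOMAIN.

Op 1: tick 3 -> clock=3.
Op 2: tick 2 -> clock=5.
Op 3: tick 2 -> clock=7.
Op 4: tick 3 -> clock=10.
Op 5: tick 1 -> clock=11.
Op 6: insert a.com -> 10.0.0.3 (expiry=11+3=14). clock=11
Op 7: tick 4 -> clock=15. purged={a.com}
Op 8: tick 3 -> clock=18.
Op 9: insert b.com -> 10.0.0.1 (expiry=18+9=27). clock=18
Op 10: tick 4 -> clock=22.
Op 11: tick 2 -> clock=24.
Op 12: tick 3 -> clock=27. purged={b.com}
Op 13: tick 2 -> clock=29.
lookup b.com: not in cache (expired or never inserted)

Answer: NXDOMAIN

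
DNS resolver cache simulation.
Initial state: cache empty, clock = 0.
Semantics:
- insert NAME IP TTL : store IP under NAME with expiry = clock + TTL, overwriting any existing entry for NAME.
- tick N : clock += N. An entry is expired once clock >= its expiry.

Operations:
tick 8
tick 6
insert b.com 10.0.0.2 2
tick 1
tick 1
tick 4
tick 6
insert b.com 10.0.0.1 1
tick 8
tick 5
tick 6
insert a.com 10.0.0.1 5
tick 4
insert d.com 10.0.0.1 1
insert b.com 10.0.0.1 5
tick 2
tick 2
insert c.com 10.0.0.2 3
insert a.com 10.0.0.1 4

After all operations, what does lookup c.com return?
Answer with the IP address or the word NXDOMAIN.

Answer: 10.0.0.2

Derivation:
Op 1: tick 8 -> clock=8.
Op 2: tick 6 -> clock=14.
Op 3: insert b.com -> 10.0.0.2 (expiry=14+2=16). clock=14
Op 4: tick 1 -> clock=15.
Op 5: tick 1 -> clock=16. purged={b.com}
Op 6: tick 4 -> clock=20.
Op 7: tick 6 -> clock=26.
Op 8: insert b.com -> 10.0.0.1 (expiry=26+1=27). clock=26
Op 9: tick 8 -> clock=34. purged={b.com}
Op 10: tick 5 -> clock=39.
Op 11: tick 6 -> clock=45.
Op 12: insert a.com -> 10.0.0.1 (expiry=45+5=50). clock=45
Op 13: tick 4 -> clock=49.
Op 14: insert d.com -> 10.0.0.1 (expiry=49+1=50). clock=49
Op 15: insert b.com -> 10.0.0.1 (expiry=49+5=54). clock=49
Op 16: tick 2 -> clock=51. purged={a.com,d.com}
Op 17: tick 2 -> clock=53.
Op 18: insert c.com -> 10.0.0.2 (expiry=53+3=56). clock=53
Op 19: insert a.com -> 10.0.0.1 (expiry=53+4=57). clock=53
lookup c.com: present, ip=10.0.0.2 expiry=56 > clock=53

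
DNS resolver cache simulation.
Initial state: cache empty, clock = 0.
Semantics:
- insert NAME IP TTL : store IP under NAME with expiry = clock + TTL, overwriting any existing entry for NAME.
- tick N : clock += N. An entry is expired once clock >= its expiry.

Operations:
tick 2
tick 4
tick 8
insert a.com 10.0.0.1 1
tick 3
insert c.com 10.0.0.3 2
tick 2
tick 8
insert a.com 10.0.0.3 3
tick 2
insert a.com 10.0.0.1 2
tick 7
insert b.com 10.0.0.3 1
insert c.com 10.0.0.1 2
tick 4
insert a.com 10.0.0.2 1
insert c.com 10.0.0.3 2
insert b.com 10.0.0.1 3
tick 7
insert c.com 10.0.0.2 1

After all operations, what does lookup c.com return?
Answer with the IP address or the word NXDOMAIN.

Answer: 10.0.0.2

Derivation:
Op 1: tick 2 -> clock=2.
Op 2: tick 4 -> clock=6.
Op 3: tick 8 -> clock=14.
Op 4: insert a.com -> 10.0.0.1 (expiry=14+1=15). clock=14
Op 5: tick 3 -> clock=17. purged={a.com}
Op 6: insert c.com -> 10.0.0.3 (expiry=17+2=19). clock=17
Op 7: tick 2 -> clock=19. purged={c.com}
Op 8: tick 8 -> clock=27.
Op 9: insert a.com -> 10.0.0.3 (expiry=27+3=30). clock=27
Op 10: tick 2 -> clock=29.
Op 11: insert a.com -> 10.0.0.1 (expiry=29+2=31). clock=29
Op 12: tick 7 -> clock=36. purged={a.com}
Op 13: insert b.com -> 10.0.0.3 (expiry=36+1=37). clock=36
Op 14: insert c.com -> 10.0.0.1 (expiry=36+2=38). clock=36
Op 15: tick 4 -> clock=40. purged={b.com,c.com}
Op 16: insert a.com -> 10.0.0.2 (expiry=40+1=41). clock=40
Op 17: insert c.com -> 10.0.0.3 (expiry=40+2=42). clock=40
Op 18: insert b.com -> 10.0.0.1 (expiry=40+3=43). clock=40
Op 19: tick 7 -> clock=47. purged={a.com,b.com,c.com}
Op 20: insert c.com -> 10.0.0.2 (expiry=47+1=48). clock=47
lookup c.com: present, ip=10.0.0.2 expiry=48 > clock=47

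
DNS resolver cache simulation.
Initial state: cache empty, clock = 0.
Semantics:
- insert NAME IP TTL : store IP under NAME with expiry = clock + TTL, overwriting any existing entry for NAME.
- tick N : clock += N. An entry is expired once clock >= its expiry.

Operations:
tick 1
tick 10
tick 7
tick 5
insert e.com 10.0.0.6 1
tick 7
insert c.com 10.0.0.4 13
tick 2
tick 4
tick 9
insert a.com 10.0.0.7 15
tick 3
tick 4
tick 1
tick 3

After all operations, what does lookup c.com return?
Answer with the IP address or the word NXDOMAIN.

Answer: NXDOMAIN

Derivation:
Op 1: tick 1 -> clock=1.
Op 2: tick 10 -> clock=11.
Op 3: tick 7 -> clock=18.
Op 4: tick 5 -> clock=23.
Op 5: insert e.com -> 10.0.0.6 (expiry=23+1=24). clock=23
Op 6: tick 7 -> clock=30. purged={e.com}
Op 7: insert c.com -> 10.0.0.4 (expiry=30+13=43). clock=30
Op 8: tick 2 -> clock=32.
Op 9: tick 4 -> clock=36.
Op 10: tick 9 -> clock=45. purged={c.com}
Op 11: insert a.com -> 10.0.0.7 (expiry=45+15=60). clock=45
Op 12: tick 3 -> clock=48.
Op 13: tick 4 -> clock=52.
Op 14: tick 1 -> clock=53.
Op 15: tick 3 -> clock=56.
lookup c.com: not in cache (expired or never inserted)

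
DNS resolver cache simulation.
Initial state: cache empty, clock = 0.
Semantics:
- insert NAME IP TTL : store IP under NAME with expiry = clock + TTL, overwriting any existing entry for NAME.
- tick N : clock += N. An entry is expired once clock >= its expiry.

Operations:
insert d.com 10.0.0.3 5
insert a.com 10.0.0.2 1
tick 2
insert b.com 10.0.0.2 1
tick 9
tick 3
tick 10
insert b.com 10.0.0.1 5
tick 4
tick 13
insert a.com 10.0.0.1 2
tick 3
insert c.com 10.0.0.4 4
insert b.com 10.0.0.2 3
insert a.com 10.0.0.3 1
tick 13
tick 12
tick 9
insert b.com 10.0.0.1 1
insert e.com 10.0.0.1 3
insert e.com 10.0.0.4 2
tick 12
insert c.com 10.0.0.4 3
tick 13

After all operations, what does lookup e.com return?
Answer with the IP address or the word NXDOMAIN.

Op 1: insert d.com -> 10.0.0.3 (expiry=0+5=5). clock=0
Op 2: insert a.com -> 10.0.0.2 (expiry=0+1=1). clock=0
Op 3: tick 2 -> clock=2. purged={a.com}
Op 4: insert b.com -> 10.0.0.2 (expiry=2+1=3). clock=2
Op 5: tick 9 -> clock=11. purged={b.com,d.com}
Op 6: tick 3 -> clock=14.
Op 7: tick 10 -> clock=24.
Op 8: insert b.com -> 10.0.0.1 (expiry=24+5=29). clock=24
Op 9: tick 4 -> clock=28.
Op 10: tick 13 -> clock=41. purged={b.com}
Op 11: insert a.com -> 10.0.0.1 (expiry=41+2=43). clock=41
Op 12: tick 3 -> clock=44. purged={a.com}
Op 13: insert c.com -> 10.0.0.4 (expiry=44+4=48). clock=44
Op 14: insert b.com -> 10.0.0.2 (expiry=44+3=47). clock=44
Op 15: insert a.com -> 10.0.0.3 (expiry=44+1=45). clock=44
Op 16: tick 13 -> clock=57. purged={a.com,b.com,c.com}
Op 17: tick 12 -> clock=69.
Op 18: tick 9 -> clock=78.
Op 19: insert b.com -> 10.0.0.1 (expiry=78+1=79). clock=78
Op 20: insert e.com -> 10.0.0.1 (expiry=78+3=81). clock=78
Op 21: insert e.com -> 10.0.0.4 (expiry=78+2=80). clock=78
Op 22: tick 12 -> clock=90. purged={b.com,e.com}
Op 23: insert c.com -> 10.0.0.4 (expiry=90+3=93). clock=90
Op 24: tick 13 -> clock=103. purged={c.com}
lookup e.com: not in cache (expired or never inserted)

Answer: NXDOMAIN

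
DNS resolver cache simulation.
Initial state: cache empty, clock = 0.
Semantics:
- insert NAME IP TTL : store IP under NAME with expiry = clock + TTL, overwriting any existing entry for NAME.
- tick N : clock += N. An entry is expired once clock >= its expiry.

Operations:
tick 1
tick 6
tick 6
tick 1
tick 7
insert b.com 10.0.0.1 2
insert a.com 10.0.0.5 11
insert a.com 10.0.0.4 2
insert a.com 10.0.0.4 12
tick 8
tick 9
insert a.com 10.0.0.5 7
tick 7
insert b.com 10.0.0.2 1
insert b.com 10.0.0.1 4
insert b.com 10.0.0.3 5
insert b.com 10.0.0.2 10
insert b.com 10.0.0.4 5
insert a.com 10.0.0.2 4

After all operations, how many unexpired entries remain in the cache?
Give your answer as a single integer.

Answer: 2

Derivation:
Op 1: tick 1 -> clock=1.
Op 2: tick 6 -> clock=7.
Op 3: tick 6 -> clock=13.
Op 4: tick 1 -> clock=14.
Op 5: tick 7 -> clock=21.
Op 6: insert b.com -> 10.0.0.1 (expiry=21+2=23). clock=21
Op 7: insert a.com -> 10.0.0.5 (expiry=21+11=32). clock=21
Op 8: insert a.com -> 10.0.0.4 (expiry=21+2=23). clock=21
Op 9: insert a.com -> 10.0.0.4 (expiry=21+12=33). clock=21
Op 10: tick 8 -> clock=29. purged={b.com}
Op 11: tick 9 -> clock=38. purged={a.com}
Op 12: insert a.com -> 10.0.0.5 (expiry=38+7=45). clock=38
Op 13: tick 7 -> clock=45. purged={a.com}
Op 14: insert b.com -> 10.0.0.2 (expiry=45+1=46). clock=45
Op 15: insert b.com -> 10.0.0.1 (expiry=45+4=49). clock=45
Op 16: insert b.com -> 10.0.0.3 (expiry=45+5=50). clock=45
Op 17: insert b.com -> 10.0.0.2 (expiry=45+10=55). clock=45
Op 18: insert b.com -> 10.0.0.4 (expiry=45+5=50). clock=45
Op 19: insert a.com -> 10.0.0.2 (expiry=45+4=49). clock=45
Final cache (unexpired): {a.com,b.com} -> size=2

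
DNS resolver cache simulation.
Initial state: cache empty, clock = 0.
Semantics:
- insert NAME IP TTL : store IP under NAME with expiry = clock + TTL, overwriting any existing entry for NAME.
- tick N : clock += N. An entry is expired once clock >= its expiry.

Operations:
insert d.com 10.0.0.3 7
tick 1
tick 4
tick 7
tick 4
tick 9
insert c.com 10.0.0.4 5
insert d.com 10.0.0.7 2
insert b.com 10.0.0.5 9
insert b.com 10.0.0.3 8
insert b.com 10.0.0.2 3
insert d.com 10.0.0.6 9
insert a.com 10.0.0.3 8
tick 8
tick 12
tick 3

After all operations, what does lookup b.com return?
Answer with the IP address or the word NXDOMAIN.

Answer: NXDOMAIN

Derivation:
Op 1: insert d.com -> 10.0.0.3 (expiry=0+7=7). clock=0
Op 2: tick 1 -> clock=1.
Op 3: tick 4 -> clock=5.
Op 4: tick 7 -> clock=12. purged={d.com}
Op 5: tick 4 -> clock=16.
Op 6: tick 9 -> clock=25.
Op 7: insert c.com -> 10.0.0.4 (expiry=25+5=30). clock=25
Op 8: insert d.com -> 10.0.0.7 (expiry=25+2=27). clock=25
Op 9: insert b.com -> 10.0.0.5 (expiry=25+9=34). clock=25
Op 10: insert b.com -> 10.0.0.3 (expiry=25+8=33). clock=25
Op 11: insert b.com -> 10.0.0.2 (expiry=25+3=28). clock=25
Op 12: insert d.com -> 10.0.0.6 (expiry=25+9=34). clock=25
Op 13: insert a.com -> 10.0.0.3 (expiry=25+8=33). clock=25
Op 14: tick 8 -> clock=33. purged={a.com,b.com,c.com}
Op 15: tick 12 -> clock=45. purged={d.com}
Op 16: tick 3 -> clock=48.
lookup b.com: not in cache (expired or never inserted)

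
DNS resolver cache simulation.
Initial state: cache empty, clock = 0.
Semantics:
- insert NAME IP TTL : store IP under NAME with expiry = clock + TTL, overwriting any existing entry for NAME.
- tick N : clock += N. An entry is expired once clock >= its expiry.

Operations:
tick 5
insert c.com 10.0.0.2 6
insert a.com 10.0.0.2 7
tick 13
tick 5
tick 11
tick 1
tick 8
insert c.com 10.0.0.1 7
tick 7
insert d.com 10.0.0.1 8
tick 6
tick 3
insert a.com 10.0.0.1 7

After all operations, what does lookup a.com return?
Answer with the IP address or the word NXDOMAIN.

Answer: 10.0.0.1

Derivation:
Op 1: tick 5 -> clock=5.
Op 2: insert c.com -> 10.0.0.2 (expiry=5+6=11). clock=5
Op 3: insert a.com -> 10.0.0.2 (expiry=5+7=12). clock=5
Op 4: tick 13 -> clock=18. purged={a.com,c.com}
Op 5: tick 5 -> clock=23.
Op 6: tick 11 -> clock=34.
Op 7: tick 1 -> clock=35.
Op 8: tick 8 -> clock=43.
Op 9: insert c.com -> 10.0.0.1 (expiry=43+7=50). clock=43
Op 10: tick 7 -> clock=50. purged={c.com}
Op 11: insert d.com -> 10.0.0.1 (expiry=50+8=58). clock=50
Op 12: tick 6 -> clock=56.
Op 13: tick 3 -> clock=59. purged={d.com}
Op 14: insert a.com -> 10.0.0.1 (expiry=59+7=66). clock=59
lookup a.com: present, ip=10.0.0.1 expiry=66 > clock=59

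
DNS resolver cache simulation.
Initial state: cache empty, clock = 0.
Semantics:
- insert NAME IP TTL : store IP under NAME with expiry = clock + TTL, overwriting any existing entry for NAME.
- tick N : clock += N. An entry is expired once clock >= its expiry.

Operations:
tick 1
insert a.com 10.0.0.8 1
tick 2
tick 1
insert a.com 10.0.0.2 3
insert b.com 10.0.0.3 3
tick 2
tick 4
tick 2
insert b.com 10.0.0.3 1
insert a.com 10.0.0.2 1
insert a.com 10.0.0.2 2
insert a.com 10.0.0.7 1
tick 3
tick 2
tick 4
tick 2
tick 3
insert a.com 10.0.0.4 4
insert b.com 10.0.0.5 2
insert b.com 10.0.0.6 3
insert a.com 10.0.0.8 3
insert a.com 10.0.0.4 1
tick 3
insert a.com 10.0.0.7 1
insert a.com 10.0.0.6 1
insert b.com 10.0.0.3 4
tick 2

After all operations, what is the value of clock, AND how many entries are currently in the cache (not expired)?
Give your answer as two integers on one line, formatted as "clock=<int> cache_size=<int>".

Answer: clock=31 cache_size=1

Derivation:
Op 1: tick 1 -> clock=1.
Op 2: insert a.com -> 10.0.0.8 (expiry=1+1=2). clock=1
Op 3: tick 2 -> clock=3. purged={a.com}
Op 4: tick 1 -> clock=4.
Op 5: insert a.com -> 10.0.0.2 (expiry=4+3=7). clock=4
Op 6: insert b.com -> 10.0.0.3 (expiry=4+3=7). clock=4
Op 7: tick 2 -> clock=6.
Op 8: tick 4 -> clock=10. purged={a.com,b.com}
Op 9: tick 2 -> clock=12.
Op 10: insert b.com -> 10.0.0.3 (expiry=12+1=13). clock=12
Op 11: insert a.com -> 10.0.0.2 (expiry=12+1=13). clock=12
Op 12: insert a.com -> 10.0.0.2 (expiry=12+2=14). clock=12
Op 13: insert a.com -> 10.0.0.7 (expiry=12+1=13). clock=12
Op 14: tick 3 -> clock=15. purged={a.com,b.com}
Op 15: tick 2 -> clock=17.
Op 16: tick 4 -> clock=21.
Op 17: tick 2 -> clock=23.
Op 18: tick 3 -> clock=26.
Op 19: insert a.com -> 10.0.0.4 (expiry=26+4=30). clock=26
Op 20: insert b.com -> 10.0.0.5 (expiry=26+2=28). clock=26
Op 21: insert b.com -> 10.0.0.6 (expiry=26+3=29). clock=26
Op 22: insert a.com -> 10.0.0.8 (expiry=26+3=29). clock=26
Op 23: insert a.com -> 10.0.0.4 (expiry=26+1=27). clock=26
Op 24: tick 3 -> clock=29. purged={a.com,b.com}
Op 25: insert a.com -> 10.0.0.7 (expiry=29+1=30). clock=29
Op 26: insert a.com -> 10.0.0.6 (expiry=29+1=30). clock=29
Op 27: insert b.com -> 10.0.0.3 (expiry=29+4=33). clock=29
Op 28: tick 2 -> clock=31. purged={a.com}
Final clock = 31
Final cache (unexpired): {b.com} -> size=1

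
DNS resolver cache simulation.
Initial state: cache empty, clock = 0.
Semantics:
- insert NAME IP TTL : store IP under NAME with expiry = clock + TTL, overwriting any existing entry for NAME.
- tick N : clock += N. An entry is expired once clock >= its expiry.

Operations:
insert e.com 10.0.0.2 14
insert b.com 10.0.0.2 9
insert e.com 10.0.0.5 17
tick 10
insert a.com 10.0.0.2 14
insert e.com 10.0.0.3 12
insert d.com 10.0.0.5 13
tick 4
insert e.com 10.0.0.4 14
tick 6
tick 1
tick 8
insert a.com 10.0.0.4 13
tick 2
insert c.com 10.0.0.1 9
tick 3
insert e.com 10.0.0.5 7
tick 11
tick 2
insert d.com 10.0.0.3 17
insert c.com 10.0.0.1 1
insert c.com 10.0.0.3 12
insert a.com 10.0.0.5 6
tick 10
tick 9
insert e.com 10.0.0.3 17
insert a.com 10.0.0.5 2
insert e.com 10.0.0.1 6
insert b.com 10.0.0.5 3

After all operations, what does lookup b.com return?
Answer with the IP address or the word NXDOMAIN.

Op 1: insert e.com -> 10.0.0.2 (expiry=0+14=14). clock=0
Op 2: insert b.com -> 10.0.0.2 (expiry=0+9=9). clock=0
Op 3: insert e.com -> 10.0.0.5 (expiry=0+17=17). clock=0
Op 4: tick 10 -> clock=10. purged={b.com}
Op 5: insert a.com -> 10.0.0.2 (expiry=10+14=24). clock=10
Op 6: insert e.com -> 10.0.0.3 (expiry=10+12=22). clock=10
Op 7: insert d.com -> 10.0.0.5 (expiry=10+13=23). clock=10
Op 8: tick 4 -> clock=14.
Op 9: insert e.com -> 10.0.0.4 (expiry=14+14=28). clock=14
Op 10: tick 6 -> clock=20.
Op 11: tick 1 -> clock=21.
Op 12: tick 8 -> clock=29. purged={a.com,d.com,e.com}
Op 13: insert a.com -> 10.0.0.4 (expiry=29+13=42). clock=29
Op 14: tick 2 -> clock=31.
Op 15: insert c.com -> 10.0.0.1 (expiry=31+9=40). clock=31
Op 16: tick 3 -> clock=34.
Op 17: insert e.com -> 10.0.0.5 (expiry=34+7=41). clock=34
Op 18: tick 11 -> clock=45. purged={a.com,c.com,e.com}
Op 19: tick 2 -> clock=47.
Op 20: insert d.com -> 10.0.0.3 (expiry=47+17=64). clock=47
Op 21: insert c.com -> 10.0.0.1 (expiry=47+1=48). clock=47
Op 22: insert c.com -> 10.0.0.3 (expiry=47+12=59). clock=47
Op 23: insert a.com -> 10.0.0.5 (expiry=47+6=53). clock=47
Op 24: tick 10 -> clock=57. purged={a.com}
Op 25: tick 9 -> clock=66. purged={c.com,d.com}
Op 26: insert e.com -> 10.0.0.3 (expiry=66+17=83). clock=66
Op 27: insert a.com -> 10.0.0.5 (expiry=66+2=68). clock=66
Op 28: insert e.com -> 10.0.0.1 (expiry=66+6=72). clock=66
Op 29: insert b.com -> 10.0.0.5 (expiry=66+3=69). clock=66
lookup b.com: present, ip=10.0.0.5 expiry=69 > clock=66

Answer: 10.0.0.5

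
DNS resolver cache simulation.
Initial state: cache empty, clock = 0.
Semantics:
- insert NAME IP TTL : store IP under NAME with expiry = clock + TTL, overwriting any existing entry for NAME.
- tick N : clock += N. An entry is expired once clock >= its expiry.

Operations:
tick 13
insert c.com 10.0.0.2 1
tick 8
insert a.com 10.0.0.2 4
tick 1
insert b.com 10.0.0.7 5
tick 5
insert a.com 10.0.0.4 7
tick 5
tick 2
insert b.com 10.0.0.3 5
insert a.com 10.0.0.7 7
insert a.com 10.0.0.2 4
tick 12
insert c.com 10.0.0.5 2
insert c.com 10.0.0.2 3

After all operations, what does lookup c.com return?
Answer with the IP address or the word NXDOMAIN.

Answer: 10.0.0.2

Derivation:
Op 1: tick 13 -> clock=13.
Op 2: insert c.com -> 10.0.0.2 (expiry=13+1=14). clock=13
Op 3: tick 8 -> clock=21. purged={c.com}
Op 4: insert a.com -> 10.0.0.2 (expiry=21+4=25). clock=21
Op 5: tick 1 -> clock=22.
Op 6: insert b.com -> 10.0.0.7 (expiry=22+5=27). clock=22
Op 7: tick 5 -> clock=27. purged={a.com,b.com}
Op 8: insert a.com -> 10.0.0.4 (expiry=27+7=34). clock=27
Op 9: tick 5 -> clock=32.
Op 10: tick 2 -> clock=34. purged={a.com}
Op 11: insert b.com -> 10.0.0.3 (expiry=34+5=39). clock=34
Op 12: insert a.com -> 10.0.0.7 (expiry=34+7=41). clock=34
Op 13: insert a.com -> 10.0.0.2 (expiry=34+4=38). clock=34
Op 14: tick 12 -> clock=46. purged={a.com,b.com}
Op 15: insert c.com -> 10.0.0.5 (expiry=46+2=48). clock=46
Op 16: insert c.com -> 10.0.0.2 (expiry=46+3=49). clock=46
lookup c.com: present, ip=10.0.0.2 expiry=49 > clock=46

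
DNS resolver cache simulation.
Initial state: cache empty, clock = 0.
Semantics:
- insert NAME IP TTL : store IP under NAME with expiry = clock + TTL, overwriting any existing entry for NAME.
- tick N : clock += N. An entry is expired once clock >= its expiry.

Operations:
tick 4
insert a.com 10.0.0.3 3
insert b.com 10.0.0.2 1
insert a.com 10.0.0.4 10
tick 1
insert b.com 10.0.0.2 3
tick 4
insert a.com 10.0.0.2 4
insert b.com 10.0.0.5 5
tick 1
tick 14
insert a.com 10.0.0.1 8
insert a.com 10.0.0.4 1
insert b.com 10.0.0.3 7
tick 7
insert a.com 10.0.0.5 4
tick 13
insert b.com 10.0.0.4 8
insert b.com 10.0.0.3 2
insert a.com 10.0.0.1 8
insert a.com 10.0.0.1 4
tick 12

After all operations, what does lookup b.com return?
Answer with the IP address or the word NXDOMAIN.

Answer: NXDOMAIN

Derivation:
Op 1: tick 4 -> clock=4.
Op 2: insert a.com -> 10.0.0.3 (expiry=4+3=7). clock=4
Op 3: insert b.com -> 10.0.0.2 (expiry=4+1=5). clock=4
Op 4: insert a.com -> 10.0.0.4 (expiry=4+10=14). clock=4
Op 5: tick 1 -> clock=5. purged={b.com}
Op 6: insert b.com -> 10.0.0.2 (expiry=5+3=8). clock=5
Op 7: tick 4 -> clock=9. purged={b.com}
Op 8: insert a.com -> 10.0.0.2 (expiry=9+4=13). clock=9
Op 9: insert b.com -> 10.0.0.5 (expiry=9+5=14). clock=9
Op 10: tick 1 -> clock=10.
Op 11: tick 14 -> clock=24. purged={a.com,b.com}
Op 12: insert a.com -> 10.0.0.1 (expiry=24+8=32). clock=24
Op 13: insert a.com -> 10.0.0.4 (expiry=24+1=25). clock=24
Op 14: insert b.com -> 10.0.0.3 (expiry=24+7=31). clock=24
Op 15: tick 7 -> clock=31. purged={a.com,b.com}
Op 16: insert a.com -> 10.0.0.5 (expiry=31+4=35). clock=31
Op 17: tick 13 -> clock=44. purged={a.com}
Op 18: insert b.com -> 10.0.0.4 (expiry=44+8=52). clock=44
Op 19: insert b.com -> 10.0.0.3 (expiry=44+2=46). clock=44
Op 20: insert a.com -> 10.0.0.1 (expiry=44+8=52). clock=44
Op 21: insert a.com -> 10.0.0.1 (expiry=44+4=48). clock=44
Op 22: tick 12 -> clock=56. purged={a.com,b.com}
lookup b.com: not in cache (expired or never inserted)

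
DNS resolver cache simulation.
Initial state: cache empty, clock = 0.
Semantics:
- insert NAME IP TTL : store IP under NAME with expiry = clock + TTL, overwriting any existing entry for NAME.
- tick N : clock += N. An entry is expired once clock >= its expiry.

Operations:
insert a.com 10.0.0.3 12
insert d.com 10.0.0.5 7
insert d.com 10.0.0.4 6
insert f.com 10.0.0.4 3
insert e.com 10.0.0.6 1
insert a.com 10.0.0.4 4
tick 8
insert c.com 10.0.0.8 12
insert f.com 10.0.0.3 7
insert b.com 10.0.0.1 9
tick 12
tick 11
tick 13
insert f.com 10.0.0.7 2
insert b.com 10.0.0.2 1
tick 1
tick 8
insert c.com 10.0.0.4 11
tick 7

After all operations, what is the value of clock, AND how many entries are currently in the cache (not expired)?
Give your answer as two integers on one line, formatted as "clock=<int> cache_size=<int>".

Answer: clock=60 cache_size=1

Derivation:
Op 1: insert a.com -> 10.0.0.3 (expiry=0+12=12). clock=0
Op 2: insert d.com -> 10.0.0.5 (expiry=0+7=7). clock=0
Op 3: insert d.com -> 10.0.0.4 (expiry=0+6=6). clock=0
Op 4: insert f.com -> 10.0.0.4 (expiry=0+3=3). clock=0
Op 5: insert e.com -> 10.0.0.6 (expiry=0+1=1). clock=0
Op 6: insert a.com -> 10.0.0.4 (expiry=0+4=4). clock=0
Op 7: tick 8 -> clock=8. purged={a.com,d.com,e.com,f.com}
Op 8: insert c.com -> 10.0.0.8 (expiry=8+12=20). clock=8
Op 9: insert f.com -> 10.0.0.3 (expiry=8+7=15). clock=8
Op 10: insert b.com -> 10.0.0.1 (expiry=8+9=17). clock=8
Op 11: tick 12 -> clock=20. purged={b.com,c.com,f.com}
Op 12: tick 11 -> clock=31.
Op 13: tick 13 -> clock=44.
Op 14: insert f.com -> 10.0.0.7 (expiry=44+2=46). clock=44
Op 15: insert b.com -> 10.0.0.2 (expiry=44+1=45). clock=44
Op 16: tick 1 -> clock=45. purged={b.com}
Op 17: tick 8 -> clock=53. purged={f.com}
Op 18: insert c.com -> 10.0.0.4 (expiry=53+11=64). clock=53
Op 19: tick 7 -> clock=60.
Final clock = 60
Final cache (unexpired): {c.com} -> size=1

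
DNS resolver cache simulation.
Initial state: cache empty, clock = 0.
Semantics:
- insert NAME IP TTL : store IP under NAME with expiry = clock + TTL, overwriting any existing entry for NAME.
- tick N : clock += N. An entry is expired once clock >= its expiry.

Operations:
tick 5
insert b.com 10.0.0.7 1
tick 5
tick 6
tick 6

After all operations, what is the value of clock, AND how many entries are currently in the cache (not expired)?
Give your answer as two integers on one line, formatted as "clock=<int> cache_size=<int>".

Op 1: tick 5 -> clock=5.
Op 2: insert b.com -> 10.0.0.7 (expiry=5+1=6). clock=5
Op 3: tick 5 -> clock=10. purged={b.com}
Op 4: tick 6 -> clock=16.
Op 5: tick 6 -> clock=22.
Final clock = 22
Final cache (unexpired): {} -> size=0

Answer: clock=22 cache_size=0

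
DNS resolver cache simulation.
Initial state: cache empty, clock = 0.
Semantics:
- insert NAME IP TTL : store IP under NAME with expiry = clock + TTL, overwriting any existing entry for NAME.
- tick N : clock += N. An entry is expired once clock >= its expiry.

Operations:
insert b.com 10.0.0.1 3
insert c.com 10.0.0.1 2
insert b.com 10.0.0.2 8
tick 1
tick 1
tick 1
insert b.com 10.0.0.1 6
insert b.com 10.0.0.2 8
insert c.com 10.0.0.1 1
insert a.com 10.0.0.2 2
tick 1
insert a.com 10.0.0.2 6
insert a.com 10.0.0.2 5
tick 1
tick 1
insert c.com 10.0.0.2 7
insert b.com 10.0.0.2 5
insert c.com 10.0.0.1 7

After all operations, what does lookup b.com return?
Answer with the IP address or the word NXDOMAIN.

Op 1: insert b.com -> 10.0.0.1 (expiry=0+3=3). clock=0
Op 2: insert c.com -> 10.0.0.1 (expiry=0+2=2). clock=0
Op 3: insert b.com -> 10.0.0.2 (expiry=0+8=8). clock=0
Op 4: tick 1 -> clock=1.
Op 5: tick 1 -> clock=2. purged={c.com}
Op 6: tick 1 -> clock=3.
Op 7: insert b.com -> 10.0.0.1 (expiry=3+6=9). clock=3
Op 8: insert b.com -> 10.0.0.2 (expiry=3+8=11). clock=3
Op 9: insert c.com -> 10.0.0.1 (expiry=3+1=4). clock=3
Op 10: insert a.com -> 10.0.0.2 (expiry=3+2=5). clock=3
Op 11: tick 1 -> clock=4. purged={c.com}
Op 12: insert a.com -> 10.0.0.2 (expiry=4+6=10). clock=4
Op 13: insert a.com -> 10.0.0.2 (expiry=4+5=9). clock=4
Op 14: tick 1 -> clock=5.
Op 15: tick 1 -> clock=6.
Op 16: insert c.com -> 10.0.0.2 (expiry=6+7=13). clock=6
Op 17: insert b.com -> 10.0.0.2 (expiry=6+5=11). clock=6
Op 18: insert c.com -> 10.0.0.1 (expiry=6+7=13). clock=6
lookup b.com: present, ip=10.0.0.2 expiry=11 > clock=6

Answer: 10.0.0.2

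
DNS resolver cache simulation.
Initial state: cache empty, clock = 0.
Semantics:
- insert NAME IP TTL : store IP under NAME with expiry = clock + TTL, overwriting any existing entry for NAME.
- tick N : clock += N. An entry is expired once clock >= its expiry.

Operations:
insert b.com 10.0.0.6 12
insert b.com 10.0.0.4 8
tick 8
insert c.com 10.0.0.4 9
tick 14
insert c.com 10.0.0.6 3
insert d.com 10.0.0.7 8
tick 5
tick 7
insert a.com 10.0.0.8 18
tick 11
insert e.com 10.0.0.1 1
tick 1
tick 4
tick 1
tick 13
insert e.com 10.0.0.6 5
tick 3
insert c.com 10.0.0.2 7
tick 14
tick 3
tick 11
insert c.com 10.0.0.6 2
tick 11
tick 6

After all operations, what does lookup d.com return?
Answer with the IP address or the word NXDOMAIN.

Answer: NXDOMAIN

Derivation:
Op 1: insert b.com -> 10.0.0.6 (expiry=0+12=12). clock=0
Op 2: insert b.com -> 10.0.0.4 (expiry=0+8=8). clock=0
Op 3: tick 8 -> clock=8. purged={b.com}
Op 4: insert c.com -> 10.0.0.4 (expiry=8+9=17). clock=8
Op 5: tick 14 -> clock=22. purged={c.com}
Op 6: insert c.com -> 10.0.0.6 (expiry=22+3=25). clock=22
Op 7: insert d.com -> 10.0.0.7 (expiry=22+8=30). clock=22
Op 8: tick 5 -> clock=27. purged={c.com}
Op 9: tick 7 -> clock=34. purged={d.com}
Op 10: insert a.com -> 10.0.0.8 (expiry=34+18=52). clock=34
Op 11: tick 11 -> clock=45.
Op 12: insert e.com -> 10.0.0.1 (expiry=45+1=46). clock=45
Op 13: tick 1 -> clock=46. purged={e.com}
Op 14: tick 4 -> clock=50.
Op 15: tick 1 -> clock=51.
Op 16: tick 13 -> clock=64. purged={a.com}
Op 17: insert e.com -> 10.0.0.6 (expiry=64+5=69). clock=64
Op 18: tick 3 -> clock=67.
Op 19: insert c.com -> 10.0.0.2 (expiry=67+7=74). clock=67
Op 20: tick 14 -> clock=81. purged={c.com,e.com}
Op 21: tick 3 -> clock=84.
Op 22: tick 11 -> clock=95.
Op 23: insert c.com -> 10.0.0.6 (expiry=95+2=97). clock=95
Op 24: tick 11 -> clock=106. purged={c.com}
Op 25: tick 6 -> clock=112.
lookup d.com: not in cache (expired or never inserted)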